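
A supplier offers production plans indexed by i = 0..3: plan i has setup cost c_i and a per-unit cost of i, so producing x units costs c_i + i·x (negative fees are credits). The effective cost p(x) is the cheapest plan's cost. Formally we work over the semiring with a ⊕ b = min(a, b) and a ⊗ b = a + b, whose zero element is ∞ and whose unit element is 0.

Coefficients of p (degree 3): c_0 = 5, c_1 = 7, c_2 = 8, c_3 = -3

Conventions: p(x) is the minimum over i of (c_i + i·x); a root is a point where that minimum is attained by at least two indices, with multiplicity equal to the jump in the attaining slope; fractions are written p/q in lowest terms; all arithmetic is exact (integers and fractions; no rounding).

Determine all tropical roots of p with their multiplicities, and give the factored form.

hull edge (i=0, c=5) to (i=3, c=-3): slope -8/3, span 3
Factored form: p(x) = -3 ⊗ (x ⊕ 8/3) ⊗ (x ⊕ 8/3) ⊗ (x ⊕ 8/3)
Answer: roots = 8/3 (mult 3)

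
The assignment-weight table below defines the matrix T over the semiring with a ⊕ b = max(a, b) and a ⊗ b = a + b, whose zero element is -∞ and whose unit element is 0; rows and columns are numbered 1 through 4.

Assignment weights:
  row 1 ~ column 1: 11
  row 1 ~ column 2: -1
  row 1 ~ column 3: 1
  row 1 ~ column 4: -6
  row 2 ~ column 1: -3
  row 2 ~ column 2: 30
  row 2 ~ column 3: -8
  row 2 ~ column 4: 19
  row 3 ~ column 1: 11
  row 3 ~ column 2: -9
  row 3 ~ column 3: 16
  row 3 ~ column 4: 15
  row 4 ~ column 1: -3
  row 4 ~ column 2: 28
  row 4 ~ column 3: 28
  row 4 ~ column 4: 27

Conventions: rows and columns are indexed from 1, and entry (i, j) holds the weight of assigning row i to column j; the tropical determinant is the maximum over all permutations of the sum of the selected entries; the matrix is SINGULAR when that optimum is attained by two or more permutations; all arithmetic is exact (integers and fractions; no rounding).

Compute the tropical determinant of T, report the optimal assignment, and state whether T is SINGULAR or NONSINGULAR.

σ = (1, 2, 3, 4): 11 + 30 + 16 + 27 = 84
σ = (1, 2, 4, 3): 11 + 30 + 15 + 28 = 84
σ = (1, 3, 2, 4): 11 + (-8) + (-9) + 27 = 21
σ = (1, 3, 4, 2): 11 + (-8) + 15 + 28 = 46
σ = (1, 4, 2, 3): 11 + 19 + (-9) + 28 = 49
σ = (1, 4, 3, 2): 11 + 19 + 16 + 28 = 74
σ = (2, 1, 3, 4): (-1) + (-3) + 16 + 27 = 39
σ = (2, 1, 4, 3): (-1) + (-3) + 15 + 28 = 39
σ = (2, 3, 1, 4): (-1) + (-8) + 11 + 27 = 29
σ = (2, 3, 4, 1): (-1) + (-8) + 15 + (-3) = 3
σ = (2, 4, 1, 3): (-1) + 19 + 11 + 28 = 57
σ = (2, 4, 3, 1): (-1) + 19 + 16 + (-3) = 31
σ = (3, 1, 2, 4): 1 + (-3) + (-9) + 27 = 16
σ = (3, 1, 4, 2): 1 + (-3) + 15 + 28 = 41
σ = (3, 2, 1, 4): 1 + 30 + 11 + 27 = 69
σ = (3, 2, 4, 1): 1 + 30 + 15 + (-3) = 43
σ = (3, 4, 1, 2): 1 + 19 + 11 + 28 = 59
σ = (3, 4, 2, 1): 1 + 19 + (-9) + (-3) = 8
σ = (4, 1, 2, 3): (-6) + (-3) + (-9) + 28 = 10
σ = (4, 1, 3, 2): (-6) + (-3) + 16 + 28 = 35
σ = (4, 2, 1, 3): (-6) + 30 + 11 + 28 = 63
σ = (4, 2, 3, 1): (-6) + 30 + 16 + (-3) = 37
σ = (4, 3, 1, 2): (-6) + (-8) + 11 + 28 = 25
σ = (4, 3, 2, 1): (-6) + (-8) + (-9) + (-3) = -26
Optimal value attained by: σ = (1, 2, 3, 4).
Answer: det⊕(T) = 84; verdict: SINGULAR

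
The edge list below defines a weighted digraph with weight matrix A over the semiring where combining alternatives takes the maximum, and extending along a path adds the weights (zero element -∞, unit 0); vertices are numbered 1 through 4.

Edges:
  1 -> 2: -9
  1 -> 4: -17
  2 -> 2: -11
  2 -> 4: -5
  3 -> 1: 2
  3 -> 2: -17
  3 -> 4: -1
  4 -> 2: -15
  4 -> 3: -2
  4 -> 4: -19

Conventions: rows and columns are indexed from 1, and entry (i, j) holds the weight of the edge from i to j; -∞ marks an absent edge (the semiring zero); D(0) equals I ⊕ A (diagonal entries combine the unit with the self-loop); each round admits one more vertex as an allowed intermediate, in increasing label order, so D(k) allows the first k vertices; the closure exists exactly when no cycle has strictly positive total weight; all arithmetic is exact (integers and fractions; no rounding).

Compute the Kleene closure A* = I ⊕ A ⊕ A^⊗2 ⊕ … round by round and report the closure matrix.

D(0):
  [0, -9, -∞, -17]
  [-∞, 0, -∞, -5]
  [2, -17, 0, -1]
  [-∞, -15, -2, 0]
D(1):
  [0, -9, -∞, -17]
  [-∞, 0, -∞, -5]
  [2, -7, 0, -1]
  [-∞, -15, -2, 0]
D(2):
  [0, -9, -∞, -14]
  [-∞, 0, -∞, -5]
  [2, -7, 0, -1]
  [-∞, -15, -2, 0]
D(3):
  [0, -9, -∞, -14]
  [-∞, 0, -∞, -5]
  [2, -7, 0, -1]
  [0, -9, -2, 0]
D(4):
  [0, -9, -16, -14]
  [-5, 0, -7, -5]
  [2, -7, 0, -1]
  [0, -9, -2, 0]
Answer: A* = [[0, -9, -16, -14], [-5, 0, -7, -5], [2, -7, 0, -1], [0, -9, -2, 0]]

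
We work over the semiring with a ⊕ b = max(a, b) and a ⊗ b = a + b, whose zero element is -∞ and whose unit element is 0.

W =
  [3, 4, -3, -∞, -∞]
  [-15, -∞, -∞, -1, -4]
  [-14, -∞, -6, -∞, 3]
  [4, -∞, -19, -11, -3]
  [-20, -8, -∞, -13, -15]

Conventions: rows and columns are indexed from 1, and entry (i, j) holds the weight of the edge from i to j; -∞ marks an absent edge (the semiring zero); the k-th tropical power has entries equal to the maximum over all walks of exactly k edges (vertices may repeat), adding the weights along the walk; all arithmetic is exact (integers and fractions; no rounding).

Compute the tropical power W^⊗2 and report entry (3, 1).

W^⊗2:
  [6, 7, 0, 3, 0]
  [3, -11, -18, -12, -4]
  [-11, -5, -12, -10, -3]
  [7, 8, 1, -16, -14]
  [-9, -16, -23, -9, -12]
Key observation: the optimum is the walk 3->1->1, with weight (-14) + 3 = -11.
Optimal value attained by: walk 3->1->1.
Answer: (W^⊗2)[3][1] = -11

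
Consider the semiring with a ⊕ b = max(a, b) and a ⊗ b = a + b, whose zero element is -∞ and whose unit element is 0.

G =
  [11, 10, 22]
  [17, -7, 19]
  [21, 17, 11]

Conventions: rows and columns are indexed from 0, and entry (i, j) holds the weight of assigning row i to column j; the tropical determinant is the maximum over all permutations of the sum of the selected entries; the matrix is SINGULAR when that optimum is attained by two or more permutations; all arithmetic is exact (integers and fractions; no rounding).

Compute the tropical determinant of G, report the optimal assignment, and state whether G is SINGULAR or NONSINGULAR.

σ = (0, 1, 2): 11 + (-7) + 11 = 15
σ = (0, 2, 1): 11 + 19 + 17 = 47
σ = (1, 0, 2): 10 + 17 + 11 = 38
σ = (1, 2, 0): 10 + 19 + 21 = 50
σ = (2, 0, 1): 22 + 17 + 17 = 56
σ = (2, 1, 0): 22 + (-7) + 21 = 36
Optimal value attained by: σ = (2, 0, 1).
Answer: det⊕(G) = 56; verdict: NONSINGULAR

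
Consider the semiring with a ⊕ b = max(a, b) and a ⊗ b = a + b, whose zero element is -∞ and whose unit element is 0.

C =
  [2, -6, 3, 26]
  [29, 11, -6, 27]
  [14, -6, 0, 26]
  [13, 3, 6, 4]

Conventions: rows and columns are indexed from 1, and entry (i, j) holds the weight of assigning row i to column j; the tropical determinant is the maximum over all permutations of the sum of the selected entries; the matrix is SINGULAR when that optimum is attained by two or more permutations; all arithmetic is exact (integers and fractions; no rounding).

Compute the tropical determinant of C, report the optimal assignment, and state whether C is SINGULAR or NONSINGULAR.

σ = (1, 2, 3, 4): 2 + 11 + 0 + 4 = 17
σ = (1, 2, 4, 3): 2 + 11 + 26 + 6 = 45
σ = (1, 3, 2, 4): 2 + (-6) + (-6) + 4 = -6
σ = (1, 3, 4, 2): 2 + (-6) + 26 + 3 = 25
σ = (1, 4, 2, 3): 2 + 27 + (-6) + 6 = 29
σ = (1, 4, 3, 2): 2 + 27 + 0 + 3 = 32
σ = (2, 1, 3, 4): (-6) + 29 + 0 + 4 = 27
σ = (2, 1, 4, 3): (-6) + 29 + 26 + 6 = 55
σ = (2, 3, 1, 4): (-6) + (-6) + 14 + 4 = 6
σ = (2, 3, 4, 1): (-6) + (-6) + 26 + 13 = 27
σ = (2, 4, 1, 3): (-6) + 27 + 14 + 6 = 41
σ = (2, 4, 3, 1): (-6) + 27 + 0 + 13 = 34
σ = (3, 1, 2, 4): 3 + 29 + (-6) + 4 = 30
σ = (3, 1, 4, 2): 3 + 29 + 26 + 3 = 61
σ = (3, 2, 1, 4): 3 + 11 + 14 + 4 = 32
σ = (3, 2, 4, 1): 3 + 11 + 26 + 13 = 53
σ = (3, 4, 1, 2): 3 + 27 + 14 + 3 = 47
σ = (3, 4, 2, 1): 3 + 27 + (-6) + 13 = 37
σ = (4, 1, 2, 3): 26 + 29 + (-6) + 6 = 55
σ = (4, 1, 3, 2): 26 + 29 + 0 + 3 = 58
σ = (4, 2, 1, 3): 26 + 11 + 14 + 6 = 57
σ = (4, 2, 3, 1): 26 + 11 + 0 + 13 = 50
σ = (4, 3, 1, 2): 26 + (-6) + 14 + 3 = 37
σ = (4, 3, 2, 1): 26 + (-6) + (-6) + 13 = 27
Optimal value attained by: σ = (3, 1, 4, 2).
Answer: det⊕(C) = 61; verdict: NONSINGULAR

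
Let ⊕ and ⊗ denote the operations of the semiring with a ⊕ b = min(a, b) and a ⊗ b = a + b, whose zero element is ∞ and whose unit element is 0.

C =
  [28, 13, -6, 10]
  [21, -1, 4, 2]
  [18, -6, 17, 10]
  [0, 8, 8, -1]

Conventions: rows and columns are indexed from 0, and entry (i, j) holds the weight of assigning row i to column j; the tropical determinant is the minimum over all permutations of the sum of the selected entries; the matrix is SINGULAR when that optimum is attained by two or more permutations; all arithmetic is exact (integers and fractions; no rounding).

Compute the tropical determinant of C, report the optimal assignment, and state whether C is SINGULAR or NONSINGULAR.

σ = (0, 1, 2, 3): 28 + (-1) + 17 + (-1) = 43
σ = (0, 1, 3, 2): 28 + (-1) + 10 + 8 = 45
σ = (0, 2, 1, 3): 28 + 4 + (-6) + (-1) = 25
σ = (0, 2, 3, 1): 28 + 4 + 10 + 8 = 50
σ = (0, 3, 1, 2): 28 + 2 + (-6) + 8 = 32
σ = (0, 3, 2, 1): 28 + 2 + 17 + 8 = 55
σ = (1, 0, 2, 3): 13 + 21 + 17 + (-1) = 50
σ = (1, 0, 3, 2): 13 + 21 + 10 + 8 = 52
σ = (1, 2, 0, 3): 13 + 4 + 18 + (-1) = 34
σ = (1, 2, 3, 0): 13 + 4 + 10 + 0 = 27
σ = (1, 3, 0, 2): 13 + 2 + 18 + 8 = 41
σ = (1, 3, 2, 0): 13 + 2 + 17 + 0 = 32
σ = (2, 0, 1, 3): (-6) + 21 + (-6) + (-1) = 8
σ = (2, 0, 3, 1): (-6) + 21 + 10 + 8 = 33
σ = (2, 1, 0, 3): (-6) + (-1) + 18 + (-1) = 10
σ = (2, 1, 3, 0): (-6) + (-1) + 10 + 0 = 3
σ = (2, 3, 0, 1): (-6) + 2 + 18 + 8 = 22
σ = (2, 3, 1, 0): (-6) + 2 + (-6) + 0 = -10
σ = (3, 0, 1, 2): 10 + 21 + (-6) + 8 = 33
σ = (3, 0, 2, 1): 10 + 21 + 17 + 8 = 56
σ = (3, 1, 0, 2): 10 + (-1) + 18 + 8 = 35
σ = (3, 1, 2, 0): 10 + (-1) + 17 + 0 = 26
σ = (3, 2, 0, 1): 10 + 4 + 18 + 8 = 40
σ = (3, 2, 1, 0): 10 + 4 + (-6) + 0 = 8
Optimal value attained by: σ = (2, 3, 1, 0).
Answer: det⊕(C) = -10; verdict: NONSINGULAR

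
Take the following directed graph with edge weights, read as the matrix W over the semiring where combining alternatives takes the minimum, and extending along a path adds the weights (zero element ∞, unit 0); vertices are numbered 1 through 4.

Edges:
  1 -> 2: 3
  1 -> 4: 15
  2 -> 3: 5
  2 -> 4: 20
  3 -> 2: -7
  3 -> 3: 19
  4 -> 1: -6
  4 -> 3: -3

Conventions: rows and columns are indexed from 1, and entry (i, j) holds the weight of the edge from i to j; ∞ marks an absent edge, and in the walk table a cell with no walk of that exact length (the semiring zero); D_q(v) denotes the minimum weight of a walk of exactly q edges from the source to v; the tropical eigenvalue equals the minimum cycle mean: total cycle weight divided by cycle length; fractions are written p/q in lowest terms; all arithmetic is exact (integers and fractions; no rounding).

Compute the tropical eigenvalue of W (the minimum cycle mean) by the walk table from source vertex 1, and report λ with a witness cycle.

q=0: [0, ∞, ∞, ∞]
q=1: [∞, 3, ∞, 15]
q=2: [9, ∞, 8, 23]
q=3: [17, 1, 20, 24]
q=4: [18, 13, 6, 21]
Optimal cycle mean attained by: cycle 2->3->2, total 5 + (-7), length 2.
Answer: λ = -1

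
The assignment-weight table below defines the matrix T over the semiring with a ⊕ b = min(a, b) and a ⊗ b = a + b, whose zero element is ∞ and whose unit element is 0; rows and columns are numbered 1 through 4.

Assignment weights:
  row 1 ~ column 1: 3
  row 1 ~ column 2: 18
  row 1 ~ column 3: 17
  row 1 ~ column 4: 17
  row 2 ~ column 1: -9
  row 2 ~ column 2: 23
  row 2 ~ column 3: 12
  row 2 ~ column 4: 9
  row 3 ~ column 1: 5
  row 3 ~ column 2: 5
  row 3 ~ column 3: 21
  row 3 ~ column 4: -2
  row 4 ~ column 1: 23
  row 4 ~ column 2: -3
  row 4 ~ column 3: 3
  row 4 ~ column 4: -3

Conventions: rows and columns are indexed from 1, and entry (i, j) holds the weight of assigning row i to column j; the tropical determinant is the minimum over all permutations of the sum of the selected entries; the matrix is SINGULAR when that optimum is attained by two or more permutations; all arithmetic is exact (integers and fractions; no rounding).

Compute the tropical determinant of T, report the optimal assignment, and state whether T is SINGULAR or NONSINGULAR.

σ = (1, 2, 3, 4): 3 + 23 + 21 + (-3) = 44
σ = (1, 2, 4, 3): 3 + 23 + (-2) + 3 = 27
σ = (1, 3, 2, 4): 3 + 12 + 5 + (-3) = 17
σ = (1, 3, 4, 2): 3 + 12 + (-2) + (-3) = 10
σ = (1, 4, 2, 3): 3 + 9 + 5 + 3 = 20
σ = (1, 4, 3, 2): 3 + 9 + 21 + (-3) = 30
σ = (2, 1, 3, 4): 18 + (-9) + 21 + (-3) = 27
σ = (2, 1, 4, 3): 18 + (-9) + (-2) + 3 = 10
σ = (2, 3, 1, 4): 18 + 12 + 5 + (-3) = 32
σ = (2, 3, 4, 1): 18 + 12 + (-2) + 23 = 51
σ = (2, 4, 1, 3): 18 + 9 + 5 + 3 = 35
σ = (2, 4, 3, 1): 18 + 9 + 21 + 23 = 71
σ = (3, 1, 2, 4): 17 + (-9) + 5 + (-3) = 10
σ = (3, 1, 4, 2): 17 + (-9) + (-2) + (-3) = 3
σ = (3, 2, 1, 4): 17 + 23 + 5 + (-3) = 42
σ = (3, 2, 4, 1): 17 + 23 + (-2) + 23 = 61
σ = (3, 4, 1, 2): 17 + 9 + 5 + (-3) = 28
σ = (3, 4, 2, 1): 17 + 9 + 5 + 23 = 54
σ = (4, 1, 2, 3): 17 + (-9) + 5 + 3 = 16
σ = (4, 1, 3, 2): 17 + (-9) + 21 + (-3) = 26
σ = (4, 2, 1, 3): 17 + 23 + 5 + 3 = 48
σ = (4, 2, 3, 1): 17 + 23 + 21 + 23 = 84
σ = (4, 3, 1, 2): 17 + 12 + 5 + (-3) = 31
σ = (4, 3, 2, 1): 17 + 12 + 5 + 23 = 57
Optimal value attained by: σ = (3, 1, 4, 2).
Answer: det⊕(T) = 3; verdict: NONSINGULAR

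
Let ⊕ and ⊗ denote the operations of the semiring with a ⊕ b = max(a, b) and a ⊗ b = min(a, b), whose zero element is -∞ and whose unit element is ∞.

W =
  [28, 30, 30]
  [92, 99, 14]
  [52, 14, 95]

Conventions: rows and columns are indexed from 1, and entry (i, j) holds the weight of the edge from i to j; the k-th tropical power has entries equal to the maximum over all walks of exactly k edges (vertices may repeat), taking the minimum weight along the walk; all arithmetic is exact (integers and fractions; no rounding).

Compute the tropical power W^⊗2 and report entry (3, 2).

W^⊗2:
  [30, 30, 30]
  [92, 99, 30]
  [52, 30, 95]
Key observation: the optimum is the walk 3->1->2, with weight 52 min 30 = 30.
Optimal value attained by: walk 3->1->2.
Answer: (W^⊗2)[3][2] = 30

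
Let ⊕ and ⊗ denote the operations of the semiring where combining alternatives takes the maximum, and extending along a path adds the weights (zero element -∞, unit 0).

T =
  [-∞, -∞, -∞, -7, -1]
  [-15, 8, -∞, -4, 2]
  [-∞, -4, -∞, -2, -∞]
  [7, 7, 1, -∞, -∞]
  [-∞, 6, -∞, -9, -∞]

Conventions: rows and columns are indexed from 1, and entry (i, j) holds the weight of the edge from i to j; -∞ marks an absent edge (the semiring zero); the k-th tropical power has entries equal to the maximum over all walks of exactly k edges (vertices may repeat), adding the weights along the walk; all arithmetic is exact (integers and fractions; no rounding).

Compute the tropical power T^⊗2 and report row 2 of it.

T^⊗2:
  [0, 5, -6, -10, -∞]
  [3, 16, -3, 4, 10]
  [5, 5, -1, -8, -2]
  [-8, 15, -∞, 3, 9]
  [-2, 14, -8, 2, 8]
Answer: row 2 of T^⊗2 = [3, 16, -3, 4, 10]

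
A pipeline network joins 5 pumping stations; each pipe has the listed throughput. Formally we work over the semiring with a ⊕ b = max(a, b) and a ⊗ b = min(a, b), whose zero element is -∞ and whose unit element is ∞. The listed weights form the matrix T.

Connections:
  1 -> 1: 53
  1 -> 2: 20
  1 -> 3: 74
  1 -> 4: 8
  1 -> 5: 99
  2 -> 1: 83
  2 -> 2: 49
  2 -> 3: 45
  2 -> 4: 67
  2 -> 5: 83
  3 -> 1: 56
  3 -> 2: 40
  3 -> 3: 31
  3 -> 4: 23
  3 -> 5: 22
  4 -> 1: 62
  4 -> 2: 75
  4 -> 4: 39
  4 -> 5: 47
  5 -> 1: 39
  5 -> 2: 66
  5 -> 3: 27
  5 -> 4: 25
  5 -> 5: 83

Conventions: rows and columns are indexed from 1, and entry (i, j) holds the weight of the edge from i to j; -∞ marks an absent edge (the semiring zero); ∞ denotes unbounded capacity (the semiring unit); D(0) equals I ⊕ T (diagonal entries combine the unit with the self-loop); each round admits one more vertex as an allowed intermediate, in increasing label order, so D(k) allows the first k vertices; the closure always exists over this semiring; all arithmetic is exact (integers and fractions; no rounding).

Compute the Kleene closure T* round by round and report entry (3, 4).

D(0):
  [∞, 20, 74, 8, 99]
  [83, ∞, 45, 67, 83]
  [56, 40, ∞, 23, 22]
  [62, 75, -∞, ∞, 47]
  [39, 66, 27, 25, ∞]
D(1):
  [∞, 20, 74, 8, 99]
  [83, ∞, 74, 67, 83]
  [56, 40, ∞, 23, 56]
  [62, 75, 62, ∞, 62]
  [39, 66, 39, 25, ∞]
D(2):
  [∞, 20, 74, 20, 99]
  [83, ∞, 74, 67, 83]
  [56, 40, ∞, 40, 56]
  [75, 75, 74, ∞, 75]
  [66, 66, 66, 66, ∞]
D(3):
  [∞, 40, 74, 40, 99]
  [83, ∞, 74, 67, 83]
  [56, 40, ∞, 40, 56]
  [75, 75, 74, ∞, 75]
  [66, 66, 66, 66, ∞]
D(4):
  [∞, 40, 74, 40, 99]
  [83, ∞, 74, 67, 83]
  [56, 40, ∞, 40, 56]
  [75, 75, 74, ∞, 75]
  [66, 66, 66, 66, ∞]
D(5):
  [∞, 66, 74, 66, 99]
  [83, ∞, 74, 67, 83]
  [56, 56, ∞, 56, 56]
  [75, 75, 74, ∞, 75]
  [66, 66, 66, 66, ∞]
Answer: T*[3][4] = 56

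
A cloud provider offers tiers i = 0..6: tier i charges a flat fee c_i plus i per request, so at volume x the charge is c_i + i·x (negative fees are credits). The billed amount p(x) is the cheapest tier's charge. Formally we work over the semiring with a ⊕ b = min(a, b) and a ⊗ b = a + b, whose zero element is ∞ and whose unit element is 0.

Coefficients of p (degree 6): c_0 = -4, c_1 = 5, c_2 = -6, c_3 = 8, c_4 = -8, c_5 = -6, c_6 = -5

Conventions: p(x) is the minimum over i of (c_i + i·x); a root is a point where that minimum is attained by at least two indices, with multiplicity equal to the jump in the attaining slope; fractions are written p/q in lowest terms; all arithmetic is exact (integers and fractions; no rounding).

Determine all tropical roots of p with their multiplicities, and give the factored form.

hull edge (i=0, c=-4) to (i=4, c=-8): slope -1, span 4
hull edge (i=4, c=-8) to (i=6, c=-5): slope 3/2, span 2
Factored form: p(x) = -5 ⊗ (x ⊕ (-3/2)) ⊗ (x ⊕ (-3/2)) ⊗ (x ⊕ 1) ⊗ (x ⊕ 1) ⊗ (x ⊕ 1) ⊗ (x ⊕ 1)
Answer: roots = -3/2 (mult 2), 1 (mult 4)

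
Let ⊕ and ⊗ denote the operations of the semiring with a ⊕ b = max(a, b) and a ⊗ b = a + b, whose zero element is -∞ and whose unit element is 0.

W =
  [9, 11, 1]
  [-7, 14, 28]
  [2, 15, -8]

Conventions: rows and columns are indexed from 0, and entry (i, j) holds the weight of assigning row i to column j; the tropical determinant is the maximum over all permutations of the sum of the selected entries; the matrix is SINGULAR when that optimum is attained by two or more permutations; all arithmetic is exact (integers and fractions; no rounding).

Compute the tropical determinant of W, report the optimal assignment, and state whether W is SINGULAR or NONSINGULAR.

σ = (0, 1, 2): 9 + 14 + (-8) = 15
σ = (0, 2, 1): 9 + 28 + 15 = 52
σ = (1, 0, 2): 11 + (-7) + (-8) = -4
σ = (1, 2, 0): 11 + 28 + 2 = 41
σ = (2, 0, 1): 1 + (-7) + 15 = 9
σ = (2, 1, 0): 1 + 14 + 2 = 17
Optimal value attained by: σ = (0, 2, 1).
Answer: det⊕(W) = 52; verdict: NONSINGULAR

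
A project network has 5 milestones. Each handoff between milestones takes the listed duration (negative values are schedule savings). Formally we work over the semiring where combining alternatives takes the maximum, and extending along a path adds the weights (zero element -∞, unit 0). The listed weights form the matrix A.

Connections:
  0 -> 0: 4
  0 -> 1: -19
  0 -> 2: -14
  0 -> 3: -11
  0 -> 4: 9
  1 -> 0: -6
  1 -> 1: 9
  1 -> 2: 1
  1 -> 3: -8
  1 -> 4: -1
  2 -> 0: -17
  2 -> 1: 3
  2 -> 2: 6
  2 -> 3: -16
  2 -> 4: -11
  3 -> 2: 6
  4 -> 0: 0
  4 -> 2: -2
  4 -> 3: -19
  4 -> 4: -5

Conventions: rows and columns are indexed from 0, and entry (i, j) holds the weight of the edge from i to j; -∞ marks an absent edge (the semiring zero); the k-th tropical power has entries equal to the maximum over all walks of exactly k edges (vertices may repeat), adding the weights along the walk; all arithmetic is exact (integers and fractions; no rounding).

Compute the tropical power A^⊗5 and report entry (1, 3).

A^⊗2:
  [9, -10, 7, -7, 13]
  [3, 18, 10, 1, 8]
  [-3, 12, 12, -5, 2]
  [-11, 9, 12, -10, -5]
  [4, 1, 4, -11, 9]
A^⊗3:
  [13, 10, 13, -2, 18]
  [12, 27, 19, 10, 17]
  [6, 21, 18, 4, 11]
  [3, 18, 18, 1, 8]
  [9, 10, 10, -7, 13]
A^⊗4:
  [18, 19, 19, 2, 22]
  [21, 36, 28, 19, 26]
  [15, 30, 24, 13, 20]
  [12, 27, 24, 10, 17]
  [13, 19, 16, 2, 18]
A^⊗5:
  [22, 28, 25, 11, 27]
  [30, 45, 37, 28, 35]
  [24, 39, 31, 22, 29]
  [21, 36, 30, 19, 26]
  [18, 28, 22, 11, 22]
Key observation: the optimum is the walk 1->1->1->1->1->3, with weight 9 + 9 + 9 + 9 + (-8) = 28.
Optimal value attained by: walk 1->1->1->1->1->3.
Answer: (A^⊗5)[1][3] = 28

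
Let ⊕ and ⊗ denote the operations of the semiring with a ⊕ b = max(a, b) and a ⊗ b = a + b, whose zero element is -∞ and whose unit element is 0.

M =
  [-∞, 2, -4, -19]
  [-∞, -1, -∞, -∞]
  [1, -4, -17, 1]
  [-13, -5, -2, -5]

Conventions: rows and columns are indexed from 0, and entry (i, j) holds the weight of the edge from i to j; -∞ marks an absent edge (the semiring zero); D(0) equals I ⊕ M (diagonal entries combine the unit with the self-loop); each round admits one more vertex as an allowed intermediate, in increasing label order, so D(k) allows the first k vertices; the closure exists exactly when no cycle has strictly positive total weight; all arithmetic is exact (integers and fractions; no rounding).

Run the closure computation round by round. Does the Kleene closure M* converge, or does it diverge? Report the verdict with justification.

D(0):
  [0, 2, -4, -19]
  [-∞, 0, -∞, -∞]
  [1, -4, 0, 1]
  [-13, -5, -2, 0]
D(1):
  [0, 2, -4, -19]
  [-∞, 0, -∞, -∞]
  [1, 3, 0, 1]
  [-13, -5, -2, 0]
D(2):
  [0, 2, -4, -19]
  [-∞, 0, -∞, -∞]
  [1, 3, 0, 1]
  [-13, -5, -2, 0]
D(3):
  [0, 2, -4, -3]
  [-∞, 0, -∞, -∞]
  [1, 3, 0, 1]
  [-1, 1, -2, 0]
D(4):
  [0, 2, -4, -3]
  [-∞, 0, -∞, -∞]
  [1, 3, 0, 1]
  [-1, 1, -2, 0]
Key observation: every diagonal entry stays at the unit through all rounds, so no improving cycle exists.
Answer: CONVERGES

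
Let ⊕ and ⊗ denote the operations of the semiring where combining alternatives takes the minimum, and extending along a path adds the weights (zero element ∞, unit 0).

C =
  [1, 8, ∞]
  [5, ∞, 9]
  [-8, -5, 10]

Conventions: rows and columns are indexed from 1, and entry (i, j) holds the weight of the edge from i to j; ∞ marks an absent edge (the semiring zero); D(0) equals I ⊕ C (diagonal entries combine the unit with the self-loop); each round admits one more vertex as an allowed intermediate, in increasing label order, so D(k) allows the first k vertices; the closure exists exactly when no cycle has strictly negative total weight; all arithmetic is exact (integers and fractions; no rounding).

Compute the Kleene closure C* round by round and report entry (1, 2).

D(0):
  [0, 8, ∞]
  [5, 0, 9]
  [-8, -5, 0]
D(1):
  [0, 8, ∞]
  [5, 0, 9]
  [-8, -5, 0]
D(2):
  [0, 8, 17]
  [5, 0, 9]
  [-8, -5, 0]
D(3):
  [0, 8, 17]
  [1, 0, 9]
  [-8, -5, 0]
Answer: C*[1][2] = 8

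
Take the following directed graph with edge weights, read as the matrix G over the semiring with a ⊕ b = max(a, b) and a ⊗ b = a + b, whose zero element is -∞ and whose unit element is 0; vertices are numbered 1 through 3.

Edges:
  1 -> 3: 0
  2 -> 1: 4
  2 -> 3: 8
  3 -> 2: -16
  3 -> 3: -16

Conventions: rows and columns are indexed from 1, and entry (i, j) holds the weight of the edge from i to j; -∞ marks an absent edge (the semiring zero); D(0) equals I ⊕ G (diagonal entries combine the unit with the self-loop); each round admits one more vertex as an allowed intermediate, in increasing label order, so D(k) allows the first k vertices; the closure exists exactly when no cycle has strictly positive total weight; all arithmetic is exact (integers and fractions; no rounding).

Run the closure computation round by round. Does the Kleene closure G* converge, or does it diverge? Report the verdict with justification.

D(0):
  [0, -∞, 0]
  [4, 0, 8]
  [-∞, -16, 0]
D(1):
  [0, -∞, 0]
  [4, 0, 8]
  [-∞, -16, 0]
D(2):
  [0, -∞, 0]
  [4, 0, 8]
  [-12, -16, 0]
D(3):
  [0, -16, 0]
  [4, 0, 8]
  [-12, -16, 0]
Key observation: every diagonal entry stays at the unit through all rounds, so no improving cycle exists.
Answer: CONVERGES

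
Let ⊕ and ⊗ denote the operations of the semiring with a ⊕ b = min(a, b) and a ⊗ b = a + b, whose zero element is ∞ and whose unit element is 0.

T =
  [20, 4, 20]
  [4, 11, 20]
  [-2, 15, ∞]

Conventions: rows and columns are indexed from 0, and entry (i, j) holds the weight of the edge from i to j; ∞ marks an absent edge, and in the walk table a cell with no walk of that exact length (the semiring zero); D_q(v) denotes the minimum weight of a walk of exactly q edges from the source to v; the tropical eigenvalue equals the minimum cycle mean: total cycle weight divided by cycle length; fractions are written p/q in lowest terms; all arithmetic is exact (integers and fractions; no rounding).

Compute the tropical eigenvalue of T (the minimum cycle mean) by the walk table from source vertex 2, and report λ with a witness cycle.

q=0: [∞, ∞, 0]
q=1: [-2, 15, ∞]
q=2: [18, 2, 18]
q=3: [6, 13, 22]
Optimal cycle mean attained by: cycle 0->1->0, total 4 + 4, length 2.
Answer: λ = 4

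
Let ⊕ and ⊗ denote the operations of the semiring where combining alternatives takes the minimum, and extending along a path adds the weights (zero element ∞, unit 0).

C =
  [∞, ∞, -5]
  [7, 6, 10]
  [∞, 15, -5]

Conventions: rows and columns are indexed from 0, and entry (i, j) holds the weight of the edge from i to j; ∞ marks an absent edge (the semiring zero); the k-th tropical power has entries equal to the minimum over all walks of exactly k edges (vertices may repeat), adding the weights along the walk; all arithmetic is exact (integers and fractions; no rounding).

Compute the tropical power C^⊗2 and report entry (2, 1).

C^⊗2:
  [∞, 10, -10]
  [13, 12, 2]
  [22, 10, -10]
Key observation: the optimum is the walk 2->2->1, with weight (-5) + 15 = 10.
Optimal value attained by: walk 2->2->1.
Answer: (C^⊗2)[2][1] = 10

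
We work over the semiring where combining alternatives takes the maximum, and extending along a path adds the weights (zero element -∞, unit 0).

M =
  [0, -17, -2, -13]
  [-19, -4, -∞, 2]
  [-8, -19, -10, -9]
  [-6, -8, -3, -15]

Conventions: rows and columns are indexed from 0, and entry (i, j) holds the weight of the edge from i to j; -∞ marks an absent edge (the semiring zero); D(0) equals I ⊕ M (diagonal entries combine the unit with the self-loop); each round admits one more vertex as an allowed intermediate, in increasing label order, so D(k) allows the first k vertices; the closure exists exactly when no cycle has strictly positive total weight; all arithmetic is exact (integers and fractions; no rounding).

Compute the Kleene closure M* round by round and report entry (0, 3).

D(0):
  [0, -17, -2, -13]
  [-19, 0, -∞, 2]
  [-8, -19, 0, -9]
  [-6, -8, -3, 0]
D(1):
  [0, -17, -2, -13]
  [-19, 0, -21, 2]
  [-8, -19, 0, -9]
  [-6, -8, -3, 0]
D(2):
  [0, -17, -2, -13]
  [-19, 0, -21, 2]
  [-8, -19, 0, -9]
  [-6, -8, -3, 0]
D(3):
  [0, -17, -2, -11]
  [-19, 0, -21, 2]
  [-8, -19, 0, -9]
  [-6, -8, -3, 0]
D(4):
  [0, -17, -2, -11]
  [-4, 0, -1, 2]
  [-8, -17, 0, -9]
  [-6, -8, -3, 0]
Answer: M*[0][3] = -11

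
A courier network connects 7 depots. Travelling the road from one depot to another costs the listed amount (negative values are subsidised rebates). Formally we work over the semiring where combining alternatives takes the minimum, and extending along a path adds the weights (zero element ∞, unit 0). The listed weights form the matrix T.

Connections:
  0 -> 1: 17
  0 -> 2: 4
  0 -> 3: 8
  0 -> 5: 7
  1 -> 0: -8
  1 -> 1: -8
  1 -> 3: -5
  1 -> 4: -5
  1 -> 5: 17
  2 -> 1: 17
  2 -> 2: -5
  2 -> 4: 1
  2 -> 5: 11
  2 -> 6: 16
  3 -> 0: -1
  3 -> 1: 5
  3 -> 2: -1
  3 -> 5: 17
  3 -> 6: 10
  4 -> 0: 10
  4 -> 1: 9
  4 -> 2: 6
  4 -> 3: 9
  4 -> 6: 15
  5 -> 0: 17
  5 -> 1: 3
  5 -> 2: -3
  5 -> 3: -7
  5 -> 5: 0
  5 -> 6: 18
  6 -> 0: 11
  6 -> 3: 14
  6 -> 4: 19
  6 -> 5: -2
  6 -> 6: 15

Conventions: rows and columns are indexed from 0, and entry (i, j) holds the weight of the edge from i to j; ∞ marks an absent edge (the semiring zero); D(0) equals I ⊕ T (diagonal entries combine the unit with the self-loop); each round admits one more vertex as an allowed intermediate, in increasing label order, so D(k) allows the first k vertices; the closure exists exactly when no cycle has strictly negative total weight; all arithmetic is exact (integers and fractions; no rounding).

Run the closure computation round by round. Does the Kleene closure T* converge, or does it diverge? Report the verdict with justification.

Detection: at round 0, diagonal entry (1, 1) turns strictly negative.
Key observation: the cycle 1->1 has total weight (-8), which is strictly negative.
Answer: DIVERGES — negative cycle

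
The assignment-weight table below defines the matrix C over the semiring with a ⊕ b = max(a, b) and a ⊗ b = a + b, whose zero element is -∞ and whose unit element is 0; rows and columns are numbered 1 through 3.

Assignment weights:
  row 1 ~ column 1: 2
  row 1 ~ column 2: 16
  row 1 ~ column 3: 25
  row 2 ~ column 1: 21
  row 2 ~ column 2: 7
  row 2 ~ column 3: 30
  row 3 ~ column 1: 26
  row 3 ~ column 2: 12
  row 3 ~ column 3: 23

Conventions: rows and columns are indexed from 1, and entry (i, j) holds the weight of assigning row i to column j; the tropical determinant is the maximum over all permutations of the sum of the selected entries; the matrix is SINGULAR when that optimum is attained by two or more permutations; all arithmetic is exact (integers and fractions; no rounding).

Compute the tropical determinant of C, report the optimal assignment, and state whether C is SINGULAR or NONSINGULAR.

σ = (1, 2, 3): 2 + 7 + 23 = 32
σ = (1, 3, 2): 2 + 30 + 12 = 44
σ = (2, 1, 3): 16 + 21 + 23 = 60
σ = (2, 3, 1): 16 + 30 + 26 = 72
σ = (3, 1, 2): 25 + 21 + 12 = 58
σ = (3, 2, 1): 25 + 7 + 26 = 58
Optimal value attained by: σ = (2, 3, 1).
Answer: det⊕(C) = 72; verdict: NONSINGULAR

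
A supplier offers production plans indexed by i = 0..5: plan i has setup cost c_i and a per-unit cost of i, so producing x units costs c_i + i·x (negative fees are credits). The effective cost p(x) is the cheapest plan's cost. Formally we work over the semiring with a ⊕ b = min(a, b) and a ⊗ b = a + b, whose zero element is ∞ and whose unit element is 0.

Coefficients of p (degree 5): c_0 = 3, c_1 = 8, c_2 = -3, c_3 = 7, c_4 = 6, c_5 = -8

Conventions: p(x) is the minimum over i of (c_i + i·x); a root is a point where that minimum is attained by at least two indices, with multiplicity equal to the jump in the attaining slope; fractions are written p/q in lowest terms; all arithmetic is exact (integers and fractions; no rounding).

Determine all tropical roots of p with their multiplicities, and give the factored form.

hull edge (i=0, c=3) to (i=2, c=-3): slope -3, span 2
hull edge (i=2, c=-3) to (i=5, c=-8): slope -5/3, span 3
Factored form: p(x) = -8 ⊗ (x ⊕ 5/3) ⊗ (x ⊕ 5/3) ⊗ (x ⊕ 5/3) ⊗ (x ⊕ 3) ⊗ (x ⊕ 3)
Answer: roots = 5/3 (mult 3), 3 (mult 2)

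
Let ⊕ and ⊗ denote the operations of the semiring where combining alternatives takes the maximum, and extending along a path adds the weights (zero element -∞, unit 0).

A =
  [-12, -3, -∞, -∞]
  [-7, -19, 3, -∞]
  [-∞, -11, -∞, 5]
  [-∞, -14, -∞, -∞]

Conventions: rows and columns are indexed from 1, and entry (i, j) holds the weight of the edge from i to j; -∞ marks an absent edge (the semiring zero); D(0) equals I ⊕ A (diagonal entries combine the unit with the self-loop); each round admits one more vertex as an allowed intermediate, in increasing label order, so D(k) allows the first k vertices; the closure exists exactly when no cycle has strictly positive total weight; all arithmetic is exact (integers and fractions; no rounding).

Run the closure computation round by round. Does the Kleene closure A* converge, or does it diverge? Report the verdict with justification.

D(0):
  [0, -3, -∞, -∞]
  [-7, 0, 3, -∞]
  [-∞, -11, 0, 5]
  [-∞, -14, -∞, 0]
D(1):
  [0, -3, -∞, -∞]
  [-7, 0, 3, -∞]
  [-∞, -11, 0, 5]
  [-∞, -14, -∞, 0]
D(2):
  [0, -3, 0, -∞]
  [-7, 0, 3, -∞]
  [-18, -11, 0, 5]
  [-21, -14, -11, 0]
D(3):
  [0, -3, 0, 5]
  [-7, 0, 3, 8]
  [-18, -11, 0, 5]
  [-21, -14, -11, 0]
D(4):
  [0, -3, 0, 5]
  [-7, 0, 3, 8]
  [-16, -9, 0, 5]
  [-21, -14, -11, 0]
Key observation: every diagonal entry stays at the unit through all rounds, so no improving cycle exists.
Answer: CONVERGES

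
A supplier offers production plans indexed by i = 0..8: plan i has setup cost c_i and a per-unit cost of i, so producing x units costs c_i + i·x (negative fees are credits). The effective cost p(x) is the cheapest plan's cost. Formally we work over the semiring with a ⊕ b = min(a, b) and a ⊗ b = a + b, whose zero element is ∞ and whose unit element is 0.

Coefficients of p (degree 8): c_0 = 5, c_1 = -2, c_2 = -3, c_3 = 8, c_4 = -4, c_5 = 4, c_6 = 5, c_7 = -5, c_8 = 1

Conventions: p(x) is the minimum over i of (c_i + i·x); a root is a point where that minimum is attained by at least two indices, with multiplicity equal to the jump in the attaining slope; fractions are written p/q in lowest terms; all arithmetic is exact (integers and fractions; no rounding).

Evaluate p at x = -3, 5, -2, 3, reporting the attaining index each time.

p(-3) = min(5+0·(-3)=5, -2+1·(-3)=-5, -3+2·(-3)=-9, 8+3·(-3)=-1, -4+4·(-3)=-16, 4+5·(-3)=-11, 5+6·(-3)=-13, -5+7·(-3)=-26, 1+8·(-3)=-23) = -26 (attained by i=7)
p(5) = min(5+0·5=5, -2+1·5=3, -3+2·5=7, 8+3·5=23, -4+4·5=16, 4+5·5=29, 5+6·5=35, -5+7·5=30, 1+8·5=41) = 3 (attained by i=1)
p(-2) = min(5+0·(-2)=5, -2+1·(-2)=-4, -3+2·(-2)=-7, 8+3·(-2)=2, -4+4·(-2)=-12, 4+5·(-2)=-6, 5+6·(-2)=-7, -5+7·(-2)=-19, 1+8·(-2)=-15) = -19 (attained by i=7)
p(3) = min(5+0·3=5, -2+1·3=1, -3+2·3=3, 8+3·3=17, -4+4·3=8, 4+5·3=19, 5+6·3=23, -5+7·3=16, 1+8·3=25) = 1 (attained by i=1)
Answer: p(-3) = -26; p(5) = 3; p(-2) = -19; p(3) = 1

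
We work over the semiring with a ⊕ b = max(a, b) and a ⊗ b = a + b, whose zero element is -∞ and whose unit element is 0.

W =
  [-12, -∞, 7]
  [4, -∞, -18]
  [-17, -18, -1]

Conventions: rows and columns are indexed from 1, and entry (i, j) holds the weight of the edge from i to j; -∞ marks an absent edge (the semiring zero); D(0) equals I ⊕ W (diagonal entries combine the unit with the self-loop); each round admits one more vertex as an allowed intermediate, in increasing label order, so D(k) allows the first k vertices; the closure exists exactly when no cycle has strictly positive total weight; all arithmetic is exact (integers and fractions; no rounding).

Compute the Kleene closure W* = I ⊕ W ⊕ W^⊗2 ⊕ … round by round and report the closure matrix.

D(0):
  [0, -∞, 7]
  [4, 0, -18]
  [-17, -18, 0]
D(1):
  [0, -∞, 7]
  [4, 0, 11]
  [-17, -18, 0]
D(2):
  [0, -∞, 7]
  [4, 0, 11]
  [-14, -18, 0]
D(3):
  [0, -11, 7]
  [4, 0, 11]
  [-14, -18, 0]
Answer: W* = [[0, -11, 7], [4, 0, 11], [-14, -18, 0]]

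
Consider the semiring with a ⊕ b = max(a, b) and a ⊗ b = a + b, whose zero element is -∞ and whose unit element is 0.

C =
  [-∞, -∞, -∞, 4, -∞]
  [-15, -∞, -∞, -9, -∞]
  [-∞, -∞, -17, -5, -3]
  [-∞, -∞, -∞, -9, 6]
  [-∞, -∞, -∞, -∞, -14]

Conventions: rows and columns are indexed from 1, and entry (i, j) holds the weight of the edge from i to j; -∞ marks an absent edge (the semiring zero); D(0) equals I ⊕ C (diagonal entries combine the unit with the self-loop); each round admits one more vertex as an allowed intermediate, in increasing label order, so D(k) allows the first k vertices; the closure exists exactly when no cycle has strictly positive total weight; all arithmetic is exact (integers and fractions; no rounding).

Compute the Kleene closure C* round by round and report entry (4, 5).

D(0):
  [0, -∞, -∞, 4, -∞]
  [-15, 0, -∞, -9, -∞]
  [-∞, -∞, 0, -5, -3]
  [-∞, -∞, -∞, 0, 6]
  [-∞, -∞, -∞, -∞, 0]
D(1):
  [0, -∞, -∞, 4, -∞]
  [-15, 0, -∞, -9, -∞]
  [-∞, -∞, 0, -5, -3]
  [-∞, -∞, -∞, 0, 6]
  [-∞, -∞, -∞, -∞, 0]
D(2):
  [0, -∞, -∞, 4, -∞]
  [-15, 0, -∞, -9, -∞]
  [-∞, -∞, 0, -5, -3]
  [-∞, -∞, -∞, 0, 6]
  [-∞, -∞, -∞, -∞, 0]
D(3):
  [0, -∞, -∞, 4, -∞]
  [-15, 0, -∞, -9, -∞]
  [-∞, -∞, 0, -5, -3]
  [-∞, -∞, -∞, 0, 6]
  [-∞, -∞, -∞, -∞, 0]
D(4):
  [0, -∞, -∞, 4, 10]
  [-15, 0, -∞, -9, -3]
  [-∞, -∞, 0, -5, 1]
  [-∞, -∞, -∞, 0, 6]
  [-∞, -∞, -∞, -∞, 0]
D(5):
  [0, -∞, -∞, 4, 10]
  [-15, 0, -∞, -9, -3]
  [-∞, -∞, 0, -5, 1]
  [-∞, -∞, -∞, 0, 6]
  [-∞, -∞, -∞, -∞, 0]
Answer: C*[4][5] = 6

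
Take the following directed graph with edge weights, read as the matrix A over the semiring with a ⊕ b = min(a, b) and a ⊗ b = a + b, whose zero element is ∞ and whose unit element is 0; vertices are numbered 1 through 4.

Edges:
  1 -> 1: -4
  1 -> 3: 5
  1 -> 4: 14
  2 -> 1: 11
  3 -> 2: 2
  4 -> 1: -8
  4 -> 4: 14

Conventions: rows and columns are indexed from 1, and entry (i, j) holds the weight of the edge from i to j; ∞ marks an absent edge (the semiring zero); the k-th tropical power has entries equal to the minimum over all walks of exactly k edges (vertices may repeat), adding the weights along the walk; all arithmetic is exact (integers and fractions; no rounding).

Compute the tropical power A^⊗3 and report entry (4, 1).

A^⊗2:
  [-8, 7, 1, 10]
  [7, ∞, 16, 25]
  [13, ∞, ∞, ∞]
  [-12, ∞, -3, 6]
A^⊗3:
  [-12, 3, -3, 6]
  [3, 18, 12, 21]
  [9, ∞, 18, 27]
  [-16, -1, -7, 2]
Key observation: the optimum is the walk 4->1->1->1, with weight (-8) + (-4) + (-4) = -16.
Optimal value attained by: walk 4->1->1->1.
Answer: (A^⊗3)[4][1] = -16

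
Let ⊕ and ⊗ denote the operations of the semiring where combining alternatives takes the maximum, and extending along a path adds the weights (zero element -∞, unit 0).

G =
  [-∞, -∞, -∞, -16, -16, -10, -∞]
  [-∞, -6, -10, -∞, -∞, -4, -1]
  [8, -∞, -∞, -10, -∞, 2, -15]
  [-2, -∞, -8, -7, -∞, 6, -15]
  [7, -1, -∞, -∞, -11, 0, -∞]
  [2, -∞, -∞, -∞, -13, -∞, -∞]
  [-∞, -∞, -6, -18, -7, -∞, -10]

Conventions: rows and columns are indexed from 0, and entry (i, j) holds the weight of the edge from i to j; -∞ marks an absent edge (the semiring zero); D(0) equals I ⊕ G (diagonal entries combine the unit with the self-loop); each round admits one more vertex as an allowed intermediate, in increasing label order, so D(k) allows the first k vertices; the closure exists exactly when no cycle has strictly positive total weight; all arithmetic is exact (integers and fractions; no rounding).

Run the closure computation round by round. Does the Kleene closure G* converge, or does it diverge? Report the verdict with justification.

D(0):
  [0, -∞, -∞, -16, -16, -10, -∞]
  [-∞, 0, -10, -∞, -∞, -4, -1]
  [8, -∞, 0, -10, -∞, 2, -15]
  [-2, -∞, -8, 0, -∞, 6, -15]
  [7, -1, -∞, -∞, 0, 0, -∞]
  [2, -∞, -∞, -∞, -13, 0, -∞]
  [-∞, -∞, -6, -18, -7, -∞, 0]
D(1):
  [0, -∞, -∞, -16, -16, -10, -∞]
  [-∞, 0, -10, -∞, -∞, -4, -1]
  [8, -∞, 0, -8, -8, 2, -15]
  [-2, -∞, -8, 0, -18, 6, -15]
  [7, -1, -∞, -9, 0, 0, -∞]
  [2, -∞, -∞, -14, -13, 0, -∞]
  [-∞, -∞, -6, -18, -7, -∞, 0]
D(2):
  [0, -∞, -∞, -16, -16, -10, -∞]
  [-∞, 0, -10, -∞, -∞, -4, -1]
  [8, -∞, 0, -8, -8, 2, -15]
  [-2, -∞, -8, 0, -18, 6, -15]
  [7, -1, -11, -9, 0, 0, -2]
  [2, -∞, -∞, -14, -13, 0, -∞]
  [-∞, -∞, -6, -18, -7, -∞, 0]
D(3):
  [0, -∞, -∞, -16, -16, -10, -∞]
  [-2, 0, -10, -18, -18, -4, -1]
  [8, -∞, 0, -8, -8, 2, -15]
  [0, -∞, -8, 0, -16, 6, -15]
  [7, -1, -11, -9, 0, 0, -2]
  [2, -∞, -∞, -14, -13, 0, -∞]
  [2, -∞, -6, -14, -7, -4, 0]
D(4):
  [0, -∞, -24, -16, -16, -10, -31]
  [-2, 0, -10, -18, -18, -4, -1]
  [8, -∞, 0, -8, -8, 2, -15]
  [0, -∞, -8, 0, -16, 6, -15]
  [7, -1, -11, -9, 0, 0, -2]
  [2, -∞, -22, -14, -13, 0, -29]
  [2, -∞, -6, -14, -7, -4, 0]
D(5):
  [0, -17, -24, -16, -16, -10, -18]
  [-2, 0, -10, -18, -18, -4, -1]
  [8, -9, 0, -8, -8, 2, -10]
  [0, -17, -8, 0, -16, 6, -15]
  [7, -1, -11, -9, 0, 0, -2]
  [2, -14, -22, -14, -13, 0, -15]
  [2, -8, -6, -14, -7, -4, 0]
D(6):
  [0, -17, -24, -16, -16, -10, -18]
  [-2, 0, -10, -18, -17, -4, -1]
  [8, -9, 0, -8, -8, 2, -10]
  [8, -8, -8, 0, -7, 6, -9]
  [7, -1, -11, -9, 0, 0, -2]
  [2, -14, -22, -14, -13, 0, -15]
  [2, -8, -6, -14, -7, -4, 0]
D(7):
  [0, -17, -24, -16, -16, -10, -18]
  [1, 0, -7, -15, -8, -4, -1]
  [8, -9, 0, -8, -8, 2, -10]
  [8, -8, -8, 0, -7, 6, -9]
  [7, -1, -8, -9, 0, 0, -2]
  [2, -14, -21, -14, -13, 0, -15]
  [2, -8, -6, -14, -7, -4, 0]
Key observation: every diagonal entry stays at the unit through all rounds, so no improving cycle exists.
Answer: CONVERGES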